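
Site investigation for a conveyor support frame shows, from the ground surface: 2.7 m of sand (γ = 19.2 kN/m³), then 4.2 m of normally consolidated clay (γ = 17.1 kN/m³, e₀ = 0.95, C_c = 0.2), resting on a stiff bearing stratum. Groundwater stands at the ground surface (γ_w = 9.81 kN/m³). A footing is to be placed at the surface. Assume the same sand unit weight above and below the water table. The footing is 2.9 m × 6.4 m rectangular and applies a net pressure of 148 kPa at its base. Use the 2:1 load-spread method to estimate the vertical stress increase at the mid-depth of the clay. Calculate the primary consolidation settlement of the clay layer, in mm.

S_c ≈ 108 mm

Mid-depth of clay below the ground surface: z = 2.7 + 4.2/2 = 4.8 m.
Total vertical stress at mid-clay: σ_v = 19.2×2.7 + 17.1×2.1 = 87.75 kPa.
Pore pressure: u = 9.81×(4.8 − 0) = 47.088 kPa.
Initial effective stress: σ'_0 = σ_v − u = 87.75 − 47.088 = 40.662 kPa.
Stress increase at mid-clay by the 2:1 spreading method:
Δσ = qBL/((B+z)(L+z)) = 148×2.9×6.4/((2.9+4.8)(6.4+4.8)) = 31.852 kPa
Final effective stress: σ'_f = σ'_0 + Δσ = 40.662 + 31.852 = 72.514 kPa.
Normally consolidated clay, so the full stress increment lies on the virgin compression line:
S_c = C_c·H/(1+e₀)·log₁₀(σ'_f/σ'_0) = 0.2×4.2/(1+0.95)×log₁₀(72.514/40.662)
    = 0.43077 × 0.25123 = 0.1082 m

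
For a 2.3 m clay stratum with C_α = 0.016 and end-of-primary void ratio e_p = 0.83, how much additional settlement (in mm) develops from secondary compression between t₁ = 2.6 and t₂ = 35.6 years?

S_s ≈ 22.9 mm

Secondary compression: S_s = C_α·H/(1+e_p)·log₁₀(t₂/t₁)
S_s = 0.016×2.3/(1+0.83)×log₁₀(35.6/2.6)
    = 0.02011 × 1.136 = 0.02285 m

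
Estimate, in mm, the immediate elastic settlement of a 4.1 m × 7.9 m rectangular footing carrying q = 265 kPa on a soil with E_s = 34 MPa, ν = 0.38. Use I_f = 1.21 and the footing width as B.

Immediate (elastic) settlement: S_e = q·B·(1−ν²)/E_s · I_f.
E_s = 34 MPa = 34000 kPa.
S_e = 265 × 4.1 × (1 − 0.38²) / 34000 × 1.21
    = 265 × 4.1 × 0.8556 / 34000 × 1.21
    = 0.03308 m = 33.08 mm

S_e ≈ 33.1 mm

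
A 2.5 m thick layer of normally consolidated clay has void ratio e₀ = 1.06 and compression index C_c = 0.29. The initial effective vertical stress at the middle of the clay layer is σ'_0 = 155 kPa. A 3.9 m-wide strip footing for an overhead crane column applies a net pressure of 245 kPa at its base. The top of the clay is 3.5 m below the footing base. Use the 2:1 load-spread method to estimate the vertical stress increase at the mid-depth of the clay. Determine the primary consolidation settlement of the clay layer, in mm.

Mid-depth of clay below the footing base: z = 3.5 + 2.5/2 = 4.75 m.
Stress increase at mid-clay by the 2:1 spreading method:
Δσ = qB/(B+z) = 245×3.9/(3.9+4.75) = 110.46 kPa
Final effective stress: σ'_f = σ'_0 + Δσ = 155 + 110.46 = 265.46 kPa.
Normally consolidated clay, so the full stress increment lies on the virgin compression line:
S_c = C_c·H/(1+e₀)·log₁₀(σ'_f/σ'_0) = 0.29×2.5/(1+1.06)×log₁₀(265.46/155)
    = 0.35194 × 0.23367 = 0.08224 m

S_c ≈ 82.2 mm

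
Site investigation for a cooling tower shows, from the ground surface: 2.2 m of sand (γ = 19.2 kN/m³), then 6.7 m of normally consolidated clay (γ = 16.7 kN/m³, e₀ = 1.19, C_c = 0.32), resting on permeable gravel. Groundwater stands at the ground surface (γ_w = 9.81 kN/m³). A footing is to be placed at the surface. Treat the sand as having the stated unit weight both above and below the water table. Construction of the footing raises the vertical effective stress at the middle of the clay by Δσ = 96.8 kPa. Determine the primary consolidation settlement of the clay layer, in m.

S_c ≈ 0.496 m

Mid-depth of clay below the ground surface: z = 2.2 + 6.7/2 = 5.55 m.
Total vertical stress at mid-clay: σ_v = 19.2×2.2 + 16.7×3.35 = 98.185 kPa.
Pore pressure: u = 9.81×(5.55 − 0) = 54.446 kPa.
Initial effective stress: σ'_0 = σ_v − u = 98.185 − 54.446 = 43.739 kPa.
Final effective stress: σ'_f = σ'_0 + Δσ = 43.739 + 96.8 = 140.54 kPa.
Normally consolidated clay, so the full stress increment lies on the virgin compression line:
S_c = C_c·H/(1+e₀)·log₁₀(σ'_f/σ'_0) = 0.32×6.7/(1+1.19)×log₁₀(140.54/43.739)
    = 0.979 × 0.50693 = 0.4963 m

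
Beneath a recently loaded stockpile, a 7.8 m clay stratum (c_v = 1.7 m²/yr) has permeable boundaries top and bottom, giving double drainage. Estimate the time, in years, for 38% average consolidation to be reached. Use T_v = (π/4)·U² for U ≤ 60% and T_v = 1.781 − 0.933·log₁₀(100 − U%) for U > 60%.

Drainage path length: H_d = H/2 = 3.9 m (double drainage).
U ≤ 60%: T_v = (π/4)·U² = (π/4)×0.38² = 0.11341.
t = T_v·H_d²/c_v = 0.11341×3.9²/1.7 = 1.015 years.

t ≈ 1.01 years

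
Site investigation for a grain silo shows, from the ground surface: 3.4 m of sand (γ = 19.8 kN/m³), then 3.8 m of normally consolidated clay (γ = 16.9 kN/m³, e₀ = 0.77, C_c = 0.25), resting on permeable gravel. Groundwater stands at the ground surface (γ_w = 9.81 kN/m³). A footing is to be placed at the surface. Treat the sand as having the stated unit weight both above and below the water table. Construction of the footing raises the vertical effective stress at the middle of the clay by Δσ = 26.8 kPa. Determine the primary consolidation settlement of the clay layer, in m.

Mid-depth of clay below the ground surface: z = 3.4 + 3.8/2 = 5.3 m.
Total vertical stress at mid-clay: σ_v = 19.8×3.4 + 16.9×1.9 = 99.43 kPa.
Pore pressure: u = 9.81×(5.3 − 0) = 51.993 kPa.
Initial effective stress: σ'_0 = σ_v − u = 99.43 − 51.993 = 47.437 kPa.
Final effective stress: σ'_f = σ'_0 + Δσ = 47.437 + 26.8 = 74.237 kPa.
Normally consolidated clay, so the full stress increment lies on the virgin compression line:
S_c = C_c·H/(1+e₀)·log₁₀(σ'_f/σ'_0) = 0.25×3.8/(1+0.77)×log₁₀(74.237/47.437)
    = 0.53672 × 0.1945 = 0.1044 m

S_c ≈ 0.104 m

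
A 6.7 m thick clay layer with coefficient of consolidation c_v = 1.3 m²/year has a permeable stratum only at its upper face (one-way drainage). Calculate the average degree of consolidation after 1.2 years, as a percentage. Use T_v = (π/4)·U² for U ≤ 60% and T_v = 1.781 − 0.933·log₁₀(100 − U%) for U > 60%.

Drainage path length: H_d = H = 6.7 m (single drainage).
T_v = c_v·t/H_d² = 1.3×1.2/6.7² = 0.034752.
T_v = 0.034752 corresponds to the U ≤ 60% branch:
U = √(4T_v/π) = 0.2104

U ≈ 21 %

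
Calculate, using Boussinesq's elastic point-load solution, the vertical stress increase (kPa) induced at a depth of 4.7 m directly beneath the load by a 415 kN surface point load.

Boussinesq vertical stress below a point load on an elastic half-space:
Δσ_z = 3P/(2πz²) · [1 + (r/z)²]^(−5/2)
r/z = 0/4.7 = 0; [1+(r/z)²]^(−5/2) = 1.
Δσ_z = 3×415/(2π×4.7²) × 1 = 8.97 × 1 = 8.97 kPa

Δσ_z ≈ 8.97 kPa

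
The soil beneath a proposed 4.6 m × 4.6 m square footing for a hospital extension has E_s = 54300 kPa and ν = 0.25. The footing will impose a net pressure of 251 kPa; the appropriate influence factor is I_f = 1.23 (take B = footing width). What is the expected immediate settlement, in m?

S_e ≈ 0.0245 m

Immediate (elastic) settlement: S_e = q·B·(1−ν²)/E_s · I_f.
S_e = 251 × 4.6 × (1 − 0.25²) / 54300 × 1.23
    = 251 × 4.6 × 0.9375 / 54300 × 1.23
    = 0.02452 m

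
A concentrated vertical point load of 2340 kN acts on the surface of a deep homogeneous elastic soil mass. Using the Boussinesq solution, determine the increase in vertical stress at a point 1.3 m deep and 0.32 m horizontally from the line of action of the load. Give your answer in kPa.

Δσ_z ≈ 571 kPa

Boussinesq vertical stress below a point load on an elastic half-space:
Δσ_z = 3P/(2πz²) · [1 + (r/z)²]^(−5/2)
r/z = 0.32/1.3 = 0.24615; [1+(r/z)²]^(−5/2) = 0.86324.
Δσ_z = 3×2340/(2π×1.3²) × 0.86324 = 661.11 × 0.86324 = 570.7 kPa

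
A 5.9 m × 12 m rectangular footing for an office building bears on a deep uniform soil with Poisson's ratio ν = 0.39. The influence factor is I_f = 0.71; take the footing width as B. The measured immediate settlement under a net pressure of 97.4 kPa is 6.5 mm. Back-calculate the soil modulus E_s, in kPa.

S_e = q·B·(1−ν²)/E_s · I_f  ⇒  E_s = q·B·(1−ν²)·I_f / S_e.
E_s = 97.4 × 5.9 × 0.8479 × 0.71 / 0.0065 = 53220 kPa

E_s ≈ 53200 kPa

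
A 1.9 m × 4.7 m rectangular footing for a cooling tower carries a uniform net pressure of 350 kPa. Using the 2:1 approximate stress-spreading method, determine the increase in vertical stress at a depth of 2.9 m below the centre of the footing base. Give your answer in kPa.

By the 2:1 method the load spreads at 1 horizontal : 2 vertical, so at depth z the loaded area has grown by z in each plan dimension:
Δσ = qBL/((B+z)(L+z)) = 350×1.9×4.7/((1.9+2.9)(4.7+2.9)) = 85.677 kPa

Δσ_z ≈ 85.7 kPa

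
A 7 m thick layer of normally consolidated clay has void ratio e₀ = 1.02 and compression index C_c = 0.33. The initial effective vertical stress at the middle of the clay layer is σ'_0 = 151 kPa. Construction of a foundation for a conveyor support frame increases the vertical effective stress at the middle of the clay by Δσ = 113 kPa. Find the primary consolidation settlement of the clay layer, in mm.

Final effective stress: σ'_f = σ'_0 + Δσ = 151 + 113 = 264 kPa.
Normally consolidated clay, so the full stress increment lies on the virgin compression line:
S_c = C_c·H/(1+e₀)·log₁₀(σ'_f/σ'_0) = 0.33×7/(1+1.02)×log₁₀(264/151)
    = 1.1436 × 0.24263 = 0.2775 m

S_c ≈ 277 mm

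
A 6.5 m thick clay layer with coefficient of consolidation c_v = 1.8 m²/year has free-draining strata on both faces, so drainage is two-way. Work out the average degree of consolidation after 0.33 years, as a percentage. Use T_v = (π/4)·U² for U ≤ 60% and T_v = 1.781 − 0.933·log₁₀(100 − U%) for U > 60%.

Drainage path length: H_d = H/2 = 3.25 m (double drainage).
T_v = c_v·t/H_d² = 1.8×0.33/3.25² = 0.056237.
T_v = 0.056237 corresponds to the U ≤ 60% branch:
U = √(4T_v/π) = 0.2676

U ≈ 26.8 %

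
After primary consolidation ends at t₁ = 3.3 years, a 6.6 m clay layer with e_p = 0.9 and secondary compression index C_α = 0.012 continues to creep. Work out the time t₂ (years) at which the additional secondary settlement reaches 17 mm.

S_s = C_α·H/(1+e_p)·log₁₀(t₂/t₁) ⇒ log₁₀(t₂/t₁) = S_s·(1+e_p)/(C_α·H).
log₁₀(t₂/t₁) = 0.017 × (1+0.9) / (0.012×6.6) = 0.4078
t₂ = t₁ × 10^0.4078 = 3.3 × 2.558 = 8.44 years

t₂ ≈ 8.44 years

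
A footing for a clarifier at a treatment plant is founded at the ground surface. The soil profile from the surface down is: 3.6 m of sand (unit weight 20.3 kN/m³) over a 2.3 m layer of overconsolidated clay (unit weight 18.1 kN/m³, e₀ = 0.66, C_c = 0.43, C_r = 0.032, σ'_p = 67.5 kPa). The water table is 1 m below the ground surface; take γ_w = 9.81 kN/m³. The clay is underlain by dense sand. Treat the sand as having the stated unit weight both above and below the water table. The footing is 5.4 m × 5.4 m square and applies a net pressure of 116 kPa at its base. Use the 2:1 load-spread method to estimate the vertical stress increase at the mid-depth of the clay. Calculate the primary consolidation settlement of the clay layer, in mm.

S_c ≈ 77.5 mm

Mid-depth of clay below the ground surface: z = 3.6 + 2.3/2 = 4.75 m.
Total vertical stress at mid-clay: σ_v = 20.3×3.6 + 18.1×1.15 = 93.895 kPa.
Pore pressure: u = 9.81×(4.75 − 1) = 36.788 kPa.
Initial effective stress: σ'_0 = σ_v − u = 93.895 − 36.788 = 57.107 kPa.
Stress increase at mid-clay by the 2:1 spreading method:
Δσ = qBL/((B+z)(L+z)) = 116×5.4×5.4/((5.4+4.75)(5.4+4.75)) = 32.833 kPa
Final effective stress: σ'_f = 57.107 + 32.833 = 89.94 kPa.
σ'_f = 89.94 > σ'_p = 67.5 kPa, so the stress path crosses the preconsolidation pressure — recompression up to σ'_p, then virgin compression beyond:
S_c = H/(1+e₀)·[C_r·log₁₀(σ'_p/σ'_0) + C_c·log₁₀(σ'_f/σ'_p)]
    = 2.3/1.66 × [0.032×log₁₀(67.5/57.107) + 0.43×log₁₀(89.94/67.5)]
    = 1.3855 × [0.0023237 + 0.053599] = 0.07748 m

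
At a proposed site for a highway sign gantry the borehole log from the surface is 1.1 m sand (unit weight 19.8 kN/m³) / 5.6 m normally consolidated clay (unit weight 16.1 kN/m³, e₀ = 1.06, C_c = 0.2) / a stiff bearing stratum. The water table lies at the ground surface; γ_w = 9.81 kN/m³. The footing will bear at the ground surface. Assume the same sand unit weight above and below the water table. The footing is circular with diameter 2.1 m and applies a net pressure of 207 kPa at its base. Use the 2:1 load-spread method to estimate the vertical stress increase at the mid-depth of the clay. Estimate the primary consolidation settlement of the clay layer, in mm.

S_c ≈ 150 mm

Mid-depth of clay below the ground surface: z = 1.1 + 5.6/2 = 3.9 m.
Total vertical stress at mid-clay: σ_v = 19.8×1.1 + 16.1×2.8 = 66.86 kPa.
Pore pressure: u = 9.81×(3.9 − 0) = 38.259 kPa.
Initial effective stress: σ'_0 = σ_v − u = 66.86 − 38.259 = 28.601 kPa.
Stress increase at mid-clay by the 2:1 spreading method:
Δσ ≈ qD²/(D+z)² = 207×2.1²/(2.1+3.9)² = 25.358 kPa
Final effective stress: σ'_f = σ'_0 + Δσ = 28.601 + 25.358 = 53.959 kPa.
Normally consolidated clay, so the full stress increment lies on the virgin compression line:
S_c = C_c·H/(1+e₀)·log₁₀(σ'_f/σ'_0) = 0.2×5.6/(1+1.06)×log₁₀(53.959/28.601)
    = 0.54369 × 0.27568 = 0.1499 m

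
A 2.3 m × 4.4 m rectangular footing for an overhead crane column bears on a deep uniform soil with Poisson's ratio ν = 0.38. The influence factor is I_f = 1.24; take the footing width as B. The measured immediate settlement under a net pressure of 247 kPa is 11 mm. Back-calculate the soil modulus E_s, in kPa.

E_s ≈ 54800 kPa

S_e = q·B·(1−ν²)/E_s · I_f  ⇒  E_s = q·B·(1−ν²)·I_f / S_e.
E_s = 247 × 2.3 × 0.8556 × 1.24 / 0.011 = 54790 kPa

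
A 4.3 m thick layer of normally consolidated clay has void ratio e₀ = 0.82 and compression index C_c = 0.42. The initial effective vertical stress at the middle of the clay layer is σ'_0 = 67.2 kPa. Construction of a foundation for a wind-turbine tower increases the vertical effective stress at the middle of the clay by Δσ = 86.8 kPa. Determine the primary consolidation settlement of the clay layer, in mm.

Final effective stress: σ'_f = σ'_0 + Δσ = 67.2 + 86.8 = 154 kPa.
Normally consolidated clay, so the full stress increment lies on the virgin compression line:
S_c = C_c·H/(1+e₀)·log₁₀(σ'_f/σ'_0) = 0.42×4.3/(1+0.82)×log₁₀(154/67.2)
    = 0.99231 × 0.36015 = 0.3574 m

S_c ≈ 357 mm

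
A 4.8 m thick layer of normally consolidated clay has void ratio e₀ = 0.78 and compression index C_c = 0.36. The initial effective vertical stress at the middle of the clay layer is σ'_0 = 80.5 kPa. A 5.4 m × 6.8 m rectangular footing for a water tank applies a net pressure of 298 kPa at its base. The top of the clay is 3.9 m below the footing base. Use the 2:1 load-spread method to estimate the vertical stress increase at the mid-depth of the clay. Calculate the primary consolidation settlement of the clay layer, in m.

Mid-depth of clay below the footing base: z = 3.9 + 4.8/2 = 6.3 m.
Stress increase at mid-clay by the 2:1 spreading method:
Δσ = qBL/((B+z)(L+z)) = 298×5.4×6.8/((5.4+6.3)(6.8+6.3)) = 71.394 kPa
Final effective stress: σ'_f = σ'_0 + Δσ = 80.5 + 71.394 = 151.89 kPa.
Normally consolidated clay, so the full stress increment lies on the virgin compression line:
S_c = C_c·H/(1+e₀)·log₁₀(σ'_f/σ'_0) = 0.36×4.8/(1+0.78)×log₁₀(151.89/80.5)
    = 0.97079 × 0.27573 = 0.2677 m

S_c ≈ 0.268 m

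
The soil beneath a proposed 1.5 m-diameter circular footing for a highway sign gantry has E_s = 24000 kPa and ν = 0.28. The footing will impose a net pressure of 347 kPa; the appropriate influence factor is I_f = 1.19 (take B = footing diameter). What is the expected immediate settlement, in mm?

S_e ≈ 23.8 mm

Immediate (elastic) settlement: S_e = q·B·(1−ν²)/E_s · I_f.
S_e = 347 × 1.5 × (1 − 0.28²) / 24000 × 1.19
    = 347 × 1.5 × 0.9216 / 24000 × 1.19
    = 0.02378 m = 23.78 mm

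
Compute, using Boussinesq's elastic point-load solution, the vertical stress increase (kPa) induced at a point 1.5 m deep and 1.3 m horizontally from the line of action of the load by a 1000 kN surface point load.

Boussinesq vertical stress below a point load on an elastic half-space:
Δσ_z = 3P/(2πz²) · [1 + (r/z)²]^(−5/2)
r/z = 1.3/1.5 = 0.86667; [1+(r/z)²]^(−5/2) = 0.24644.
Δσ_z = 3×1000/(2π×1.5²) × 0.24644 = 212.21 × 0.24644 = 52.3 kPa

Δσ_z ≈ 52.3 kPa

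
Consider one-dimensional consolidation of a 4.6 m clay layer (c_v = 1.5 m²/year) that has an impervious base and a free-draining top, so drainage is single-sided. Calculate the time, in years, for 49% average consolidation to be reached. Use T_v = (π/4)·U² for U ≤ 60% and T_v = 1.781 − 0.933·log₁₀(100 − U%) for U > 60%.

Drainage path length: H_d = H = 4.6 m (single drainage).
U ≤ 60%: T_v = (π/4)·U² = (π/4)×0.49² = 0.18857.
t = T_v·H_d²/c_v = 0.18857×4.6²/1.5 = 2.66 years.

t ≈ 2.66 years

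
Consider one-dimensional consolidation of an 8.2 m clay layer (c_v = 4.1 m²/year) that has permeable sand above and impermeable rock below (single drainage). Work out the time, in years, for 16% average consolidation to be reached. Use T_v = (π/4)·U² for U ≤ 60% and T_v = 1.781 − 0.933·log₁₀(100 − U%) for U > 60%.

t ≈ 0.33 years

Drainage path length: H_d = H = 8.2 m (single drainage).
U ≤ 60%: T_v = (π/4)·U² = (π/4)×0.16² = 0.020106.
t = T_v·H_d²/c_v = 0.020106×8.2²/4.1 = 0.3297 years.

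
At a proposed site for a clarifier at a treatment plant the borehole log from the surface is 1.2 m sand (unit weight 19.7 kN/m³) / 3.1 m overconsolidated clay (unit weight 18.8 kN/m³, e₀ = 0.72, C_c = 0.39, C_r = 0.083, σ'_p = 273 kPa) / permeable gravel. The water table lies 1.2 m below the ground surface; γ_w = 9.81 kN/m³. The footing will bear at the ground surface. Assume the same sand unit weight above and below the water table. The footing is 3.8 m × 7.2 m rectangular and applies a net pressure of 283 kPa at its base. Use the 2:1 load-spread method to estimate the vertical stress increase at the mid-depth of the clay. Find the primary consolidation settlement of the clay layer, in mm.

S_c ≈ 92.6 mm

Mid-depth of clay below the ground surface: z = 1.2 + 3.1/2 = 2.75 m.
Total vertical stress at mid-clay: σ_v = 19.7×1.2 + 18.8×1.55 = 52.78 kPa.
Pore pressure: u = 9.81×(2.75 − 1.2) = 15.206 kPa.
Initial effective stress: σ'_0 = σ_v − u = 52.78 − 15.206 = 37.574 kPa.
Stress increase at mid-clay by the 2:1 spreading method:
Δσ = qBL/((B+z)(L+z)) = 283×3.8×7.2/((3.8+2.75)(7.2+2.75)) = 118.81 kPa
Final effective stress: σ'_f = 37.574 + 118.81 = 156.38 kPa.
σ'_f = 156.38 ≤ σ'_p = 273 kPa, so the clay remains overconsolidated and only the recompression index applies:
S_c = C_r·H/(1+e₀)·log₁₀(σ'_f/σ'_0) = 0.083×3.1/1.72×log₁₀(156.38/37.574)
    = 0.14959 × 0.61929 = 0.09264 m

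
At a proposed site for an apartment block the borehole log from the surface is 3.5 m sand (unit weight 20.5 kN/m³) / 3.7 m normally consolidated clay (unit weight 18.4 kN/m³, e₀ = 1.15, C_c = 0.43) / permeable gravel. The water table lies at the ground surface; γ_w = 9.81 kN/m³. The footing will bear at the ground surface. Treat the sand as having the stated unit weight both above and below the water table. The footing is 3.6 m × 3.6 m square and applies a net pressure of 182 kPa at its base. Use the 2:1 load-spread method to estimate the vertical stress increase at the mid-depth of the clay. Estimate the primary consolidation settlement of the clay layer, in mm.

Mid-depth of clay below the ground surface: z = 3.5 + 3.7/2 = 5.35 m.
Total vertical stress at mid-clay: σ_v = 20.5×3.5 + 18.4×1.85 = 105.79 kPa.
Pore pressure: u = 9.81×(5.35 − 0) = 52.483 kPa.
Initial effective stress: σ'_0 = σ_v − u = 105.79 − 52.483 = 53.307 kPa.
Stress increase at mid-clay by the 2:1 spreading method:
Δσ = qBL/((B+z)(L+z)) = 182×3.6×3.6/((3.6+5.35)(3.6+5.35)) = 29.446 kPa
Final effective stress: σ'_f = σ'_0 + Δσ = 53.307 + 29.446 = 82.753 kPa.
Normally consolidated clay, so the full stress increment lies on the virgin compression line:
S_c = C_c·H/(1+e₀)·log₁₀(σ'_f/σ'_0) = 0.43×3.7/(1+1.15)×log₁₀(82.753/53.307)
    = 0.74 × 0.191 = 0.1413 m

S_c ≈ 141 mm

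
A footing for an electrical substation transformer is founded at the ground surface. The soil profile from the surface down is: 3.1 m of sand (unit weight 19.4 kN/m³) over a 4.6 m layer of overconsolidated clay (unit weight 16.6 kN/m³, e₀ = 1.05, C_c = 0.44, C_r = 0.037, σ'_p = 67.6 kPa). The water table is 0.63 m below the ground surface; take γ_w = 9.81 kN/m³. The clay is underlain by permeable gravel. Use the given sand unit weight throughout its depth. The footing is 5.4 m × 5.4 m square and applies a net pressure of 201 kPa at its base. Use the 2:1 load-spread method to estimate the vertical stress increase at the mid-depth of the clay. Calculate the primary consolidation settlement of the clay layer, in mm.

Mid-depth of clay below the ground surface: z = 3.1 + 4.6/2 = 5.4 m.
Total vertical stress at mid-clay: σ_v = 19.4×3.1 + 16.6×2.3 = 98.32 kPa.
Pore pressure: u = 9.81×(5.4 − 0.63) = 46.794 kPa.
Initial effective stress: σ'_0 = σ_v − u = 98.32 − 46.794 = 51.526 kPa.
Stress increase at mid-clay by the 2:1 spreading method:
Δσ = qBL/((B+z)(L+z)) = 201×5.4×5.4/((5.4+5.4)(5.4+5.4)) = 50.25 kPa
Final effective stress: σ'_f = 51.526 + 50.25 = 101.78 kPa.
σ'_f = 101.78 > σ'_p = 67.6 kPa, so the stress path crosses the preconsolidation pressure — recompression up to σ'_p, then virgin compression beyond:
S_c = H/(1+e₀)·[C_r·log₁₀(σ'_p/σ'_0) + C_c·log₁₀(σ'_f/σ'_p)]
    = 4.6/2.05 × [0.037×log₁₀(67.6/51.526) + 0.44×log₁₀(101.78/67.6)]
    = 2.2439 × [0.004363 + 0.078195] = 0.1853 m

S_c ≈ 185 mm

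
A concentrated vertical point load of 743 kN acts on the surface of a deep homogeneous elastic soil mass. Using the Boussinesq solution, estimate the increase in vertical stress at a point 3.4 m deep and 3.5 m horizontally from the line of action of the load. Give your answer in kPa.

Δσ_z ≈ 5.04 kPa

Boussinesq vertical stress below a point load on an elastic half-space:
Δσ_z = 3P/(2πz²) · [1 + (r/z)²]^(−5/2)
r/z = 3.5/3.4 = 1.0294; [1+(r/z)²]^(−5/2) = 0.16425.
Δσ_z = 3×743/(2π×3.4²) × 0.16425 = 30.688 × 0.16425 = 5.041 kPa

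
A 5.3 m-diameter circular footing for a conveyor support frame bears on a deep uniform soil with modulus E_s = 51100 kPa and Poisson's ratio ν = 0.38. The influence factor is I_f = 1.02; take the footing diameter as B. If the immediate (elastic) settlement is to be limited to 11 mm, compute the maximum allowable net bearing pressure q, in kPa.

q ≈ 122 kPa

S_e = q·B·(1−ν²)/E_s · I_f  ⇒  q = S_e·E_s / (B·(1−ν²)·I_f).
q = 0.011 × 51100 / (5.3 × 0.8556 × 1.02) = 121.5 kPa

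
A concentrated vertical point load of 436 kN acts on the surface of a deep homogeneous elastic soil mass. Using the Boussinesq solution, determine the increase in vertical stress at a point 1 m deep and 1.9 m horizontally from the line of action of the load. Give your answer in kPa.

Boussinesq vertical stress below a point load on an elastic half-space:
Δσ_z = 3P/(2πz²) · [1 + (r/z)²]^(−5/2)
r/z = 1.9/1 = 1.9; [1+(r/z)²]^(−5/2) = 0.021915.
Δσ_z = 3×436/(2π×1²) × 0.021915 = 208.17 × 0.021915 = 4.562 kPa

Δσ_z ≈ 4.56 kPa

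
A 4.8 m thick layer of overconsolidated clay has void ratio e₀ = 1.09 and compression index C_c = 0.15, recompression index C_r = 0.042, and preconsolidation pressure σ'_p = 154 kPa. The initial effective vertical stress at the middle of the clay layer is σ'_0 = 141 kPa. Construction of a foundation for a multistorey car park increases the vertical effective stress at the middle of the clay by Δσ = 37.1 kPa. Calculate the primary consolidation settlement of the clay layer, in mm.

Final effective stress: σ'_f = 141 + 37.1 = 178.1 kPa.
σ'_f = 178.1 > σ'_p = 154 kPa, so the stress path crosses the preconsolidation pressure — recompression up to σ'_p, then virgin compression beyond:
S_c = H/(1+e₀)·[C_r·log₁₀(σ'_p/σ'_0) + C_c·log₁₀(σ'_f/σ'_p)]
    = 4.8/2.09 × [0.042×log₁₀(154/141) + 0.15×log₁₀(178.1/154)]
    = 2.2967 × [0.0016087 + 0.0094715] = 0.02545 m

S_c ≈ 25.4 mm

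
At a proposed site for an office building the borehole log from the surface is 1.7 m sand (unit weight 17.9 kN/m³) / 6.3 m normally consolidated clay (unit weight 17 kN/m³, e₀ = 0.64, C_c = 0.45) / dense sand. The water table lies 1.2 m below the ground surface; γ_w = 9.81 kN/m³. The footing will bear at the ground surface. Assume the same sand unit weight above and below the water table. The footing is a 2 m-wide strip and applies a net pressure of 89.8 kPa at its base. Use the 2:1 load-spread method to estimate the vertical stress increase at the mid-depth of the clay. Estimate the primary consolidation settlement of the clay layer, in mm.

Mid-depth of clay below the ground surface: z = 1.7 + 6.3/2 = 4.85 m.
Total vertical stress at mid-clay: σ_v = 17.9×1.7 + 17×3.15 = 83.98 kPa.
Pore pressure: u = 9.81×(4.85 − 1.2) = 35.806 kPa.
Initial effective stress: σ'_0 = σ_v − u = 83.98 − 35.806 = 48.174 kPa.
Stress increase at mid-clay by the 2:1 spreading method:
Δσ = qB/(B+z) = 89.8×2/(2+4.85) = 26.219 kPa
Final effective stress: σ'_f = σ'_0 + Δσ = 48.174 + 26.219 = 74.393 kPa.
Normally consolidated clay, so the full stress increment lies on the virgin compression line:
S_c = C_c·H/(1+e₀)·log₁₀(σ'_f/σ'_0) = 0.45×6.3/(1+0.64)×log₁₀(74.393/48.174)
    = 1.7287 × 0.18872 = 0.3262 m

S_c ≈ 326 mm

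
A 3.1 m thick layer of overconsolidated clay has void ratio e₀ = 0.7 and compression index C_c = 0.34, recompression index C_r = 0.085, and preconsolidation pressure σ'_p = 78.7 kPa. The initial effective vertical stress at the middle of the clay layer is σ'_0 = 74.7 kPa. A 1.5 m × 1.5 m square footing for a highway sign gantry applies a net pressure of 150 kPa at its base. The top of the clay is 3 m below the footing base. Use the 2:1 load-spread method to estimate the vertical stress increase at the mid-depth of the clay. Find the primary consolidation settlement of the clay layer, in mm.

S_c ≈ 20.8 mm

Mid-depth of clay below the footing base: z = 3 + 3.1/2 = 4.55 m.
Stress increase at mid-clay by the 2:1 spreading method:
Δσ = qBL/((B+z)(L+z)) = 150×1.5×1.5/((1.5+4.55)(1.5+4.55)) = 9.2207 kPa
Final effective stress: σ'_f = 74.7 + 9.2207 = 83.921 kPa.
σ'_f = 83.921 > σ'_p = 78.7 kPa, so the stress path crosses the preconsolidation pressure — recompression up to σ'_p, then virgin compression beyond:
S_c = H/(1+e₀)·[C_r·log₁₀(σ'_p/σ'_0) + C_c·log₁₀(σ'_f/σ'_p)]
    = 3.1/1.7 × [0.085×log₁₀(78.7/74.7) + 0.34×log₁₀(83.921/78.7)]
    = 1.8235 × [0.0019256 + 0.0094846] = 0.02081 m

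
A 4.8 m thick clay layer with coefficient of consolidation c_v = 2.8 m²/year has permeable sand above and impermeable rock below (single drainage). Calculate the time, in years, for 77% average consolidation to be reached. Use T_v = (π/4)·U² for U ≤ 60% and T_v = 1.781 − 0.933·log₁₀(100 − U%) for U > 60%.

t ≈ 4.2 years

Drainage path length: H_d = H = 4.8 m (single drainage).
U > 60%: T_v = 1.781 − 0.933·log₁₀(100 − 77) = 0.51051.
t = T_v·H_d²/c_v = 0.51051×4.8²/2.8 = 4.201 years.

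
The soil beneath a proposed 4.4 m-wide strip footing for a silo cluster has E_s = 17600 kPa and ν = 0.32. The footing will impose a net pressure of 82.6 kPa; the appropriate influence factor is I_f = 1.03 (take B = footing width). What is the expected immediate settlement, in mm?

S_e ≈ 19.1 mm

Immediate (elastic) settlement: S_e = q·B·(1−ν²)/E_s · I_f.
S_e = 82.6 × 4.4 × (1 − 0.32²) / 17600 × 1.03
    = 82.6 × 4.4 × 0.8976 / 17600 × 1.03
    = 0.01909 m = 19.09 mm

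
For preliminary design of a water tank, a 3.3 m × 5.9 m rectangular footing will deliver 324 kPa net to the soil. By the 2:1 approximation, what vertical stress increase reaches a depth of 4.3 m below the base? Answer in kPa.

Δσ_z ≈ 81.4 kPa

By the 2:1 method the load spreads at 1 horizontal : 2 vertical, so at depth z the loaded area has grown by z in each plan dimension:
Δσ = qBL/((B+z)(L+z)) = 324×3.3×5.9/((3.3+4.3)(5.9+4.3)) = 81.376 kPa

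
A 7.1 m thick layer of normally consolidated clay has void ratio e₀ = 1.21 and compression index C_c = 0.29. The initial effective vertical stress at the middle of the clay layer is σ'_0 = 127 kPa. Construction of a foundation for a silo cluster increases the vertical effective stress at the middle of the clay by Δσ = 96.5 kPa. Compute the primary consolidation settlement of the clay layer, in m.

S_c ≈ 0.229 m

Final effective stress: σ'_f = σ'_0 + Δσ = 127 + 96.5 = 223.5 kPa.
Normally consolidated clay, so the full stress increment lies on the virgin compression line:
S_c = C_c·H/(1+e₀)·log₁₀(σ'_f/σ'_0) = 0.29×7.1/(1+1.21)×log₁₀(223.5/127)
    = 0.93167 × 0.24547 = 0.2287 m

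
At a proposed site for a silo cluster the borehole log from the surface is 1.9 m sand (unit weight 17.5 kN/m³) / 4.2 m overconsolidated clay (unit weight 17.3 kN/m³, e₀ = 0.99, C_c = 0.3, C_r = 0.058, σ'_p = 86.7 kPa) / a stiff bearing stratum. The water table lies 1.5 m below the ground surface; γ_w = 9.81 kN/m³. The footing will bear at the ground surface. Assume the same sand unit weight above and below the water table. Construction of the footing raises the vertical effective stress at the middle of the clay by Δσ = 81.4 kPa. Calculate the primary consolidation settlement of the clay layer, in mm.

S_c ≈ 139 mm

Mid-depth of clay below the ground surface: z = 1.9 + 4.2/2 = 4 m.
Total vertical stress at mid-clay: σ_v = 17.5×1.9 + 17.3×2.1 = 69.58 kPa.
Pore pressure: u = 9.81×(4 − 1.5) = 24.525 kPa.
Initial effective stress: σ'_0 = σ_v − u = 69.58 − 24.525 = 45.055 kPa.
Final effective stress: σ'_f = 45.055 + 81.4 = 126.46 kPa.
σ'_f = 126.46 > σ'_p = 86.7 kPa, so the stress path crosses the preconsolidation pressure — recompression up to σ'_p, then virgin compression beyond:
S_c = H/(1+e₀)·[C_r·log₁₀(σ'_p/σ'_0) + C_c·log₁₀(σ'_f/σ'_p)]
    = 4.2/1.99 × [0.058×log₁₀(86.7/45.055) + 0.3×log₁₀(126.46/86.7)]
    = 2.1106 × [0.016488 + 0.04918] = 0.1386 m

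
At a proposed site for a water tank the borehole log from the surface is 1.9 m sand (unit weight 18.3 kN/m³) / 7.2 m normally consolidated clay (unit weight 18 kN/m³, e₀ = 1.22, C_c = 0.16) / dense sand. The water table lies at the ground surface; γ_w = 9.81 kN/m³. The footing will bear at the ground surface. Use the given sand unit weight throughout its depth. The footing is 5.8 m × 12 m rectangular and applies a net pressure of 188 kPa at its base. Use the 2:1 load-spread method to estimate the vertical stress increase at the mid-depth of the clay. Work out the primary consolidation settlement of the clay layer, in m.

Mid-depth of clay below the ground surface: z = 1.9 + 7.2/2 = 5.5 m.
Total vertical stress at mid-clay: σ_v = 18.3×1.9 + 18×3.6 = 99.57 kPa.
Pore pressure: u = 9.81×(5.5 − 0) = 53.955 kPa.
Initial effective stress: σ'_0 = σ_v − u = 99.57 − 53.955 = 45.615 kPa.
Stress increase at mid-clay by the 2:1 spreading method:
Δσ = qBL/((B+z)(L+z)) = 188×5.8×12/((5.8+5.5)(12+5.5)) = 66.168 kPa
Final effective stress: σ'_f = σ'_0 + Δσ = 45.615 + 66.168 = 111.78 kPa.
Normally consolidated clay, so the full stress increment lies on the virgin compression line:
S_c = C_c·H/(1+e₀)·log₁₀(σ'_f/σ'_0) = 0.16×7.2/(1+1.22)×log₁₀(111.78/45.615)
    = 0.51892 × 0.38926 = 0.202 m

S_c ≈ 0.202 m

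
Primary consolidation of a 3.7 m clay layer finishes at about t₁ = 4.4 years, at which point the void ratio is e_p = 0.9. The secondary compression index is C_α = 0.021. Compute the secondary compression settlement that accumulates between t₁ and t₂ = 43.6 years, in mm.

Secondary compression: S_s = C_α·H/(1+e_p)·log₁₀(t₂/t₁)
S_s = 0.021×3.7/(1+0.9)×log₁₀(43.6/4.4)
    = 0.04089 × 0.996 = 0.04073 m

S_s ≈ 40.7 mm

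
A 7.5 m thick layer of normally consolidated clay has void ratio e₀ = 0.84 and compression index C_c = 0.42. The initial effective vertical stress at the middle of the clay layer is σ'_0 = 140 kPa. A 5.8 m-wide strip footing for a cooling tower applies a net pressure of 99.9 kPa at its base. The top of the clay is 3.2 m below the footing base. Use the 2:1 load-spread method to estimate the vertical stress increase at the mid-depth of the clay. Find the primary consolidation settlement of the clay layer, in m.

S_c ≈ 0.209 m

Mid-depth of clay below the footing base: z = 3.2 + 7.5/2 = 6.95 m.
Stress increase at mid-clay by the 2:1 spreading method:
Δσ = qB/(B+z) = 99.9×5.8/(5.8+6.95) = 45.445 kPa
Final effective stress: σ'_f = σ'_0 + Δσ = 140 + 45.445 = 185.44 kPa.
Normally consolidated clay, so the full stress increment lies on the virgin compression line:
S_c = C_c·H/(1+e₀)·log₁₀(σ'_f/σ'_0) = 0.42×7.5/(1+0.84)×log₁₀(185.44/140)
    = 1.712 × 0.12208 = 0.209 m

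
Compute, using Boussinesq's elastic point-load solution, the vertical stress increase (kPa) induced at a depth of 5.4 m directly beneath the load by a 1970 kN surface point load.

Δσ_z ≈ 32.3 kPa

Boussinesq vertical stress below a point load on an elastic half-space:
Δσ_z = 3P/(2πz²) · [1 + (r/z)²]^(−5/2)
r/z = 0/5.4 = 0; [1+(r/z)²]^(−5/2) = 1.
Δσ_z = 3×1970/(2π×5.4²) × 1 = 32.257 × 1 = 32.26 kPa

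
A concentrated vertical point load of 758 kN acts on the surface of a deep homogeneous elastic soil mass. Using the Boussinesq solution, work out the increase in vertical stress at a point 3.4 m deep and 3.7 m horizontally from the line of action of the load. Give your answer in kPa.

Δσ_z ≈ 4.44 kPa

Boussinesq vertical stress below a point load on an elastic half-space:
Δσ_z = 3P/(2πz²) · [1 + (r/z)²]^(−5/2)
r/z = 3.7/3.4 = 1.0882; [1+(r/z)²]^(−5/2) = 0.14182.
Δσ_z = 3×758/(2π×3.4²) × 0.14182 = 31.308 × 0.14182 = 4.44 kPa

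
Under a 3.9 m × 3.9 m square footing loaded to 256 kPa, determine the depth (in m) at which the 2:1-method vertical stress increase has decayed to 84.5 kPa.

z ≈ 2.89 m

2:1 spreading — at depth z the loaded area has grown by z in each plan dimension:
qB²/(B+z)² = Δσ_z ⇒ z = B(√(q/Δσ_z) − 1) = 3.9×(√(256/84.5) − 1) = 2.888 m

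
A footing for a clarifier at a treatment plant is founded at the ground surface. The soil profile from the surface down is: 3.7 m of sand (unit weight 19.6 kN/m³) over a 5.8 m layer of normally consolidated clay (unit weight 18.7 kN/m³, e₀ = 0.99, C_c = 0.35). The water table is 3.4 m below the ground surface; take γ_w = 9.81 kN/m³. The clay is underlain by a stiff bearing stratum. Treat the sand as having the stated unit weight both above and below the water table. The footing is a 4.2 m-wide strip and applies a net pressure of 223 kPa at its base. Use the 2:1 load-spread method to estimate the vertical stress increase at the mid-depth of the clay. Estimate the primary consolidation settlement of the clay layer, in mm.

Mid-depth of clay below the ground surface: z = 3.7 + 5.8/2 = 6.6 m.
Total vertical stress at mid-clay: σ_v = 19.6×3.7 + 18.7×2.9 = 126.75 kPa.
Pore pressure: u = 9.81×(6.6 − 3.4) = 31.392 kPa.
Initial effective stress: σ'_0 = σ_v − u = 126.75 − 31.392 = 95.358 kPa.
Stress increase at mid-clay by the 2:1 spreading method:
Δσ = qB/(B+z) = 223×4.2/(4.2+6.6) = 86.722 kPa
Final effective stress: σ'_f = σ'_0 + Δσ = 95.358 + 86.722 = 182.08 kPa.
Normally consolidated clay, so the full stress increment lies on the virgin compression line:
S_c = C_c·H/(1+e₀)·log₁₀(σ'_f/σ'_0) = 0.35×5.8/(1+0.99)×log₁₀(182.08/95.358)
    = 1.0201 × 0.28091 = 0.2866 m

S_c ≈ 287 mm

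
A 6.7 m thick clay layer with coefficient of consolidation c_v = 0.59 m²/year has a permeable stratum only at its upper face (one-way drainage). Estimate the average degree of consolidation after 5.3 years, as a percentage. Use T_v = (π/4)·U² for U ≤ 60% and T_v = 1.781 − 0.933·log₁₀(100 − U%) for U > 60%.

Drainage path length: H_d = H = 6.7 m (single drainage).
T_v = c_v·t/H_d² = 0.59×5.3/6.7² = 0.069659.
T_v = 0.069659 corresponds to the U ≤ 60% branch:
U = √(4T_v/π) = 0.2978

U ≈ 29.8 %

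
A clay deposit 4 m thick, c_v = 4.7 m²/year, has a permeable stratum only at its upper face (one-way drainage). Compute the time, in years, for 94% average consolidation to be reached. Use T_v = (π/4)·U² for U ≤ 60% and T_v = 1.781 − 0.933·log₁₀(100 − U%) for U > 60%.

t ≈ 3.59 years

Drainage path length: H_d = H = 4 m (single drainage).
U > 60%: T_v = 1.781 − 0.933·log₁₀(100 − 94) = 1.055.
t = T_v·H_d²/c_v = 1.055×4²/4.7 = 3.591 years.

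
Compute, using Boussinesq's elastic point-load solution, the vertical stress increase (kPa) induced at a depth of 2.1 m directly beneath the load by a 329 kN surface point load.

Δσ_z ≈ 35.6 kPa

Boussinesq vertical stress below a point load on an elastic half-space:
Δσ_z = 3P/(2πz²) · [1 + (r/z)²]^(−5/2)
r/z = 0/2.1 = 0; [1+(r/z)²]^(−5/2) = 1.
Δσ_z = 3×329/(2π×2.1²) × 1 = 35.62 × 1 = 35.62 kPa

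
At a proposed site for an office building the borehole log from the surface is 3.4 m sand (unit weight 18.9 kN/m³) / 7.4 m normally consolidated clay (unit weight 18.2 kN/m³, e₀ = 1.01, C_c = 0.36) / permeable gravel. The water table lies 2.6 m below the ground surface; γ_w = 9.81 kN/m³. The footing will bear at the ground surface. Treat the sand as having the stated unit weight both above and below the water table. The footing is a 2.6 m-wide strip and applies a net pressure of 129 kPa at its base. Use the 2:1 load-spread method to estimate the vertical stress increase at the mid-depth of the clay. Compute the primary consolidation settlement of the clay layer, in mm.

Mid-depth of clay below the ground surface: z = 3.4 + 7.4/2 = 7.1 m.
Total vertical stress at mid-clay: σ_v = 18.9×3.4 + 18.2×3.7 = 131.6 kPa.
Pore pressure: u = 9.81×(7.1 − 2.6) = 44.145 kPa.
Initial effective stress: σ'_0 = σ_v − u = 131.6 − 44.145 = 87.455 kPa.
Stress increase at mid-clay by the 2:1 spreading method:
Δσ = qB/(B+z) = 129×2.6/(2.6+7.1) = 34.577 kPa
Final effective stress: σ'_f = σ'_0 + Δσ = 87.455 + 34.577 = 122.03 kPa.
Normally consolidated clay, so the full stress increment lies on the virgin compression line:
S_c = C_c·H/(1+e₀)·log₁₀(σ'_f/σ'_0) = 0.36×7.4/(1+1.01)×log₁₀(122.03/87.455)
    = 1.3254 × 0.14468 = 0.1918 m

S_c ≈ 192 mm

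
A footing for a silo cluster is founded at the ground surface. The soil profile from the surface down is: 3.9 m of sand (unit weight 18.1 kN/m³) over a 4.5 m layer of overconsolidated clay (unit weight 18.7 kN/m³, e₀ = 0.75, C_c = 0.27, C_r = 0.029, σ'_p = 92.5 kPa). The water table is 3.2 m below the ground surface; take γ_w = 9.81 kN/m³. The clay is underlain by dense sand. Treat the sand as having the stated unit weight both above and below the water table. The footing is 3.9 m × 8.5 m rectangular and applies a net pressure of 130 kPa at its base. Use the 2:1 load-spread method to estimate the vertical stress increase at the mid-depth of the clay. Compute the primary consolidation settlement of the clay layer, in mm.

Mid-depth of clay below the ground surface: z = 3.9 + 4.5/2 = 6.15 m.
Total vertical stress at mid-clay: σ_v = 18.1×3.9 + 18.7×2.25 = 112.66 kPa.
Pore pressure: u = 9.81×(6.15 − 3.2) = 28.94 kPa.
Initial effective stress: σ'_0 = σ_v − u = 112.66 − 28.94 = 83.72 kPa.
Stress increase at mid-clay by the 2:1 spreading method:
Δσ = qBL/((B+z)(L+z)) = 130×3.9×8.5/((3.9+6.15)(8.5+6.15)) = 29.27 kPa
Final effective stress: σ'_f = 83.72 + 29.27 = 112.99 kPa.
σ'_f = 112.99 > σ'_p = 92.5 kPa, so the stress path crosses the preconsolidation pressure — recompression up to σ'_p, then virgin compression beyond:
S_c = H/(1+e₀)·[C_r·log₁₀(σ'_p/σ'_0) + C_c·log₁₀(σ'_f/σ'_p)]
    = 4.5/1.75 × [0.029×log₁₀(92.5/83.72) + 0.27×log₁₀(112.99/92.5)]
    = 2.5714 × [0.0012561 + 0.023463] = 0.06356 m

S_c ≈ 63.6 mm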